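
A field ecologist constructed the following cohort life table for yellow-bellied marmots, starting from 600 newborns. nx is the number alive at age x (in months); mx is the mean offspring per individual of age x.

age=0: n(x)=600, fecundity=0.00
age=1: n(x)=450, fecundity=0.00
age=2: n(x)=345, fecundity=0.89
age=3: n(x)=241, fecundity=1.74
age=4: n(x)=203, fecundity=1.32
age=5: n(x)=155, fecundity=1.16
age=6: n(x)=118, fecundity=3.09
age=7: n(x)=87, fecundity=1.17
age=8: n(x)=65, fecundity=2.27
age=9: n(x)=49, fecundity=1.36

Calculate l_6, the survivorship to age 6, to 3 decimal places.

l_6 = n_6/n_0 = 118/600 = 0.196667… → 0.197

0.197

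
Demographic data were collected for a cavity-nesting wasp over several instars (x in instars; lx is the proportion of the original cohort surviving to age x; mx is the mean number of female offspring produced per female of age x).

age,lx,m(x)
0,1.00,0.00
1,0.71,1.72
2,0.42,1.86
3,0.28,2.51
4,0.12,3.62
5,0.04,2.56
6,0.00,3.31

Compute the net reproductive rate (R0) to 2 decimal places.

3.24

lx·mx by age: 0, 1.2212, 0.7812, 0.7028, 0.4344, 0.1024, 0
R0 = Σ lx·mx = 3.242 → 3.24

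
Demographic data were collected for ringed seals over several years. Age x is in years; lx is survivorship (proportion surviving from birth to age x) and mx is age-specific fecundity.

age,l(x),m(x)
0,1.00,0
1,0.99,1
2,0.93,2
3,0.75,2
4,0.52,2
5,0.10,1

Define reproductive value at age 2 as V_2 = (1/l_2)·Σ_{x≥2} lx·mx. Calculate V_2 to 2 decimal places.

lx·mx for x ≥ 2: 1.86, 1.5, 1.04, 0.1 → sum = 4.5
V_2 = 4.5 / l_2 = 4.5 / 0.93 = 4.83871… → 4.84

4.84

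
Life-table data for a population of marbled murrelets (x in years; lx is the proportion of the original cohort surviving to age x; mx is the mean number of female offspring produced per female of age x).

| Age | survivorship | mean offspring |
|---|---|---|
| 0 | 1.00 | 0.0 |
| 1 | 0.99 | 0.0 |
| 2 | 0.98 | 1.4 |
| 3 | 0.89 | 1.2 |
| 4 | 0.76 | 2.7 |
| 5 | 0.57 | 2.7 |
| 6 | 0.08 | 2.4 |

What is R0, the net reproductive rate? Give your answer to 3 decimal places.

6.223

lx·mx by age: 0, 0, 1.372, 1.068, 2.052, 1.539, 0.192
R0 = Σ lx·mx = 6.223 → 6.223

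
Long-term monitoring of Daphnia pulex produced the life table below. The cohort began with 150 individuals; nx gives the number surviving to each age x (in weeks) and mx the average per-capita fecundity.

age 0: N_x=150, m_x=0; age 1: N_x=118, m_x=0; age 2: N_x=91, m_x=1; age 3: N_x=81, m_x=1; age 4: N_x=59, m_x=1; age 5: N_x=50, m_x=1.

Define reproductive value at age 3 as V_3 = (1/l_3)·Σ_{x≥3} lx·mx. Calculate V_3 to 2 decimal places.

lx = nx/n0 = nx/150: 1, 0.78667…, 0.60667…, 0.54, 0.39333…, 0.33333…
lx·mx for x ≥ 3: 0.54, 0.393333…, 0.333333… → sum = 1.266667…
V_3 = 1.266667… / l_3 = 1.266667… / 0.54 = 2.345679… → 2.35

2.35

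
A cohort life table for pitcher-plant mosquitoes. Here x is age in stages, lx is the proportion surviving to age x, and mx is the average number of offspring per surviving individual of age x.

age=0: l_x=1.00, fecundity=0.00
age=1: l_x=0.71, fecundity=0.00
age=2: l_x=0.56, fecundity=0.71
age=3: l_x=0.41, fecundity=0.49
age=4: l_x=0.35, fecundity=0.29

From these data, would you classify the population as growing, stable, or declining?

declining

R0 = Σ lx·mx = 0 + 0 + 0.3976 + 0.2009 + 0.1015 = 0.7
R0 < 1, so the population is declining.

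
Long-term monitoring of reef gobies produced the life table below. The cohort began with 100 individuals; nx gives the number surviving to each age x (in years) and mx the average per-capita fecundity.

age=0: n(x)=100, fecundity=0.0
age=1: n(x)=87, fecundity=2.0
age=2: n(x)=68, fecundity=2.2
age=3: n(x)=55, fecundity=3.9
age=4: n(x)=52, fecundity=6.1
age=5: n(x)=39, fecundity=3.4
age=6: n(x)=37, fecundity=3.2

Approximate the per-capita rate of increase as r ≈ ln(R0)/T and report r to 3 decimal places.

lx = nx/n0 = nx/100: 1, 0.87, 0.68, 0.55, 0.52, 0.39, 0.37
R0 = Σ lx·mx = 0 + 1.74 + 1.496 + 2.145 + 3.172 + 1.326 + 1.184 = 11.063
Σ x·lx·mx = 37.589; T = 37.589/11.063 = 3.39772…
r ≈ ln(R0)/T = ln(11.063)/3.39772… = 0.70742… → 0.707

0.707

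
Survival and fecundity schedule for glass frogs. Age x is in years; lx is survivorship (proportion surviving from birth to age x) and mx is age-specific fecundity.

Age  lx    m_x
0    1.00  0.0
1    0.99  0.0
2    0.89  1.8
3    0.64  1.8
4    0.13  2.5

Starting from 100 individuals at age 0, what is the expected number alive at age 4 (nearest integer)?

13

Expected survivors = N0 · l_4 = 100 × 0.13 = 13 → 13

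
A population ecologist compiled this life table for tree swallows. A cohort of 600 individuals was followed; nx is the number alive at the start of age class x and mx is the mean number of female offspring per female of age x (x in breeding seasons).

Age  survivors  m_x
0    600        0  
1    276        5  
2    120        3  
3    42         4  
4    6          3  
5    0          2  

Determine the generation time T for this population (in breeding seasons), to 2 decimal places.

1.39

lx = nx/n0 = nx/600: 1, 0.46, 0.2, 0.07, 0.01, 0
lx·mx: 0, 2.3, 0.6, 0.28, 0.03, 0 → R0 = 3.21
x·lx·mx: 0, 2.3, 1.2, 0.84, 0.12, 0 → Σ = 4.46
T = 4.46 / 3.21 = 1.389408… → 1.39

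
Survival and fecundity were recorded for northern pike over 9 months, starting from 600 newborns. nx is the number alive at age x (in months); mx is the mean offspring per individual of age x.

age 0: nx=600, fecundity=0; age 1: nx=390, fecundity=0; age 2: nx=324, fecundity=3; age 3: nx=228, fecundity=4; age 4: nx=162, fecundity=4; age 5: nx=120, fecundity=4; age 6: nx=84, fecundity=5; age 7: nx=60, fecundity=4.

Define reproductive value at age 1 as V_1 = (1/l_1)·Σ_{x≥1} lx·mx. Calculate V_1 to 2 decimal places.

lx = nx/n0 = nx/600: 1, 0.65, 0.54, 0.38, 0.27, 0.2, 0.14, 0.1
lx·mx for x ≥ 1: 0, 1.62, 1.52, 1.08, 0.8, 0.7, 0.4 → sum = 6.12
V_1 = 6.12 / l_1 = 6.12 / 0.65 = 9.415385… → 9.42

9.42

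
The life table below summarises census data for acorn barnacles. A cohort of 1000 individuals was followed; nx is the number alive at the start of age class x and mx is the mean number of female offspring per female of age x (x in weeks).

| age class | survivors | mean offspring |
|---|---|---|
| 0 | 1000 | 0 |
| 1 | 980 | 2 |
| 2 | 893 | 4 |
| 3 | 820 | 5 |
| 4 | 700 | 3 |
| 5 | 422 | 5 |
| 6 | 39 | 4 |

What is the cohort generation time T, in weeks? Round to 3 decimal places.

2.950

lx = nx/n0 = nx/1000: 1, 0.98, 0.893, 0.82, 0.7, 0.422, 0.039
lx·mx: 0, 1.96, 3.572, 4.1, 2.1, 2.11, 0.156 → R0 = 13.998
x·lx·mx: 0, 1.96, 7.144, 12.3, 8.4, 10.55, 0.936 → Σ = 41.29
T = 41.29 / 13.998 = 2.949707… → 2.950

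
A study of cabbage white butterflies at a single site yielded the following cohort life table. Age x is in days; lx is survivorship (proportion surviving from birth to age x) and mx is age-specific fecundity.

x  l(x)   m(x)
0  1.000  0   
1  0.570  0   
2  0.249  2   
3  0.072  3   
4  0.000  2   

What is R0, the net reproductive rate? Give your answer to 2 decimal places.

0.71

lx·mx by age: 0, 0, 0.498, 0.216, 0
R0 = Σ lx·mx = 0.714 → 0.71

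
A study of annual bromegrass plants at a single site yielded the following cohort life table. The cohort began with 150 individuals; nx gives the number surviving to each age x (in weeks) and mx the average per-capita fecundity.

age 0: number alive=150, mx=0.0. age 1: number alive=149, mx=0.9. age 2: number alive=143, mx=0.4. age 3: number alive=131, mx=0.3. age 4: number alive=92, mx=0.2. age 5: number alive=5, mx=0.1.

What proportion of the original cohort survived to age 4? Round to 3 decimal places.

l_4 = n_4/n_0 = 92/150 = 0.613333… → 0.613

0.613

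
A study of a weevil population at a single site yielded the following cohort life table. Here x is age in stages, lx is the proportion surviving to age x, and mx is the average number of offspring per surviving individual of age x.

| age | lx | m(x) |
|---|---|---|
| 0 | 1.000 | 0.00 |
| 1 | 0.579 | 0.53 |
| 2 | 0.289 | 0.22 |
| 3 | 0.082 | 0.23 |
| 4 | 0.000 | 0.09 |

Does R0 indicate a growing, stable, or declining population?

declining

R0 = Σ lx·mx = 0 + 0.30687 + 0.06358 + 0.01886 + 0 = 0.38931
R0 < 1, so the population is declining.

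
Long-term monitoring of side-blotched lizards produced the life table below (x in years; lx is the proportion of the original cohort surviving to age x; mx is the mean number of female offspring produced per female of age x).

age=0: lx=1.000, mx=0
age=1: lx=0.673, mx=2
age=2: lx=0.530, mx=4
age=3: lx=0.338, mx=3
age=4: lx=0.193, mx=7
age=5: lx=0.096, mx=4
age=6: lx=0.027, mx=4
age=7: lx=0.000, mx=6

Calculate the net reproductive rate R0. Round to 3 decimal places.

lx·mx by age: 0, 1.346, 2.12, 1.014, 1.351, 0.384, 0.108, 0
R0 = Σ lx·mx = 6.323 → 6.323

6.323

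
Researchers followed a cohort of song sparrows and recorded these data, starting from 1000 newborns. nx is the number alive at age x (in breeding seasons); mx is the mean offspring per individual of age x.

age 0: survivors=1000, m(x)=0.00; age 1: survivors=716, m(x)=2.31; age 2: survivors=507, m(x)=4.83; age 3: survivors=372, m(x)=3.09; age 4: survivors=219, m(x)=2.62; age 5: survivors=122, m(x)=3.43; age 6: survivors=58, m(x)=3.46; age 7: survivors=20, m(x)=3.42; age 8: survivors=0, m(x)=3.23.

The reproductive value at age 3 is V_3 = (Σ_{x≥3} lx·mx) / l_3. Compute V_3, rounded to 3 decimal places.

6.481

lx = nx/n0 = nx/1000: 1, 0.716, 0.507, 0.372, 0.219, 0.122, 0.058, 0.02, 0
lx·mx for x ≥ 3: 1.14948, 0.57378, 0.41846, 0.20068, 0.0684, 0 → sum = 2.4108
V_3 = 2.4108 / l_3 = 2.4108 / 0.372 = 6.480645… → 6.481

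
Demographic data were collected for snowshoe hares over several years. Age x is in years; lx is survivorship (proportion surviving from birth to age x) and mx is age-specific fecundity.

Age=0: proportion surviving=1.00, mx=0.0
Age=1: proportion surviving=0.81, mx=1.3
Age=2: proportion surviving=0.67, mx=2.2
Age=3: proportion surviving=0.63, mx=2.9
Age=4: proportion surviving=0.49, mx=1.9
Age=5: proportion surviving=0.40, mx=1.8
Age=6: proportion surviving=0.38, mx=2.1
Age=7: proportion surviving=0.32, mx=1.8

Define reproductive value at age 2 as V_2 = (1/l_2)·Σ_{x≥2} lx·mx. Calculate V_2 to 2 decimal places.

lx·mx for x ≥ 2: 1.474, 1.827, 0.931, 0.72, 0.798, 0.576 → sum = 6.326
V_2 = 6.326 / l_2 = 6.326 / 0.67 = 9.441791… → 9.44

9.44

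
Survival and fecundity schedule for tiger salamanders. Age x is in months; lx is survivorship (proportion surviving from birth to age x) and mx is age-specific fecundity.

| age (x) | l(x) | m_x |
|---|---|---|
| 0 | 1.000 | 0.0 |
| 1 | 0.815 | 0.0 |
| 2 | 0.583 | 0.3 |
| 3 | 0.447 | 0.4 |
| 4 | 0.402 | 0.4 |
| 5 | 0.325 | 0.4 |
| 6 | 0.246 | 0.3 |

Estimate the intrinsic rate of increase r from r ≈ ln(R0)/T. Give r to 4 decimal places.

R0 = Σ lx·mx = 0 + 0 + 0.1749 + 0.1788 + 0.1608 + 0.13 + 0.0738 = 0.7183
Σ x·lx·mx = 2.6222; T = 2.6222/0.7183 = 3.65056…
r ≈ ln(R0)/T = ln(0.7183)/3.65056… = -0.090635… → -0.0906

-0.0906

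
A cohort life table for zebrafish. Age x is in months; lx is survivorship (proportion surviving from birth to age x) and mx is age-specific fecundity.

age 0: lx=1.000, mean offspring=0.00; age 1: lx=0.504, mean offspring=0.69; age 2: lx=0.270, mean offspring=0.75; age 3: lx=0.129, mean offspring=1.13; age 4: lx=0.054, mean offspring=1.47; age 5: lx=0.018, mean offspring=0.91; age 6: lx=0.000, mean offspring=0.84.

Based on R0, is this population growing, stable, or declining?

R0 = Σ lx·mx = 0 + 0.34776 + 0.2025 + 0.14577 + 0.07938 + 0.01638 + 0 = 0.79179
R0 < 1, so the population is declining.

declining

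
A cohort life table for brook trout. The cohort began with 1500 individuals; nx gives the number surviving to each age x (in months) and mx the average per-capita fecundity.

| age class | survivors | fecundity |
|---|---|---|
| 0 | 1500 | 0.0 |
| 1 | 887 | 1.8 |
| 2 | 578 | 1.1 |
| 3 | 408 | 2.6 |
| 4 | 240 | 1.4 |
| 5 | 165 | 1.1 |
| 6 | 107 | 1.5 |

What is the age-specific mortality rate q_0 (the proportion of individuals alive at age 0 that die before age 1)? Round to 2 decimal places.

lx = nx/n0 = nx/1500: 1, 0.59133…, 0.38533…, 0.272, 0.16, 0.11, 0.07133…
q_0 = (l_0 − l_1) / l_0 = (1 − 0.591333…) / 1
     = 0.408667… / 1 = 0.408667… → 0.41

0.41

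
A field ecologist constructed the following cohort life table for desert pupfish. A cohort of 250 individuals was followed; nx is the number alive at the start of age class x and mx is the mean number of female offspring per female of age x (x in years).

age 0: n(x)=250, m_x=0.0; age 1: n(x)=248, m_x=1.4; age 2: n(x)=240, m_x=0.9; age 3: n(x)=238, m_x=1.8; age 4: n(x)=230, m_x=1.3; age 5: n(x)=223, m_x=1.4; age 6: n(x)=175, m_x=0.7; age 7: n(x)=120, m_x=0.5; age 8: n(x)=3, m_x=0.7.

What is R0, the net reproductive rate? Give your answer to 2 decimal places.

lx = nx/n0 = nx/250: 1, 0.992, 0.96, 0.952, 0.92, 0.892, 0.7, 0.48, 0.012
lx·mx by age: 0, 1.3888, 0.864, 1.7136, 1.196, 1.2488, 0.49, 0.24, 0.0084
R0 = Σ lx·mx = 7.1496 → 7.15

7.15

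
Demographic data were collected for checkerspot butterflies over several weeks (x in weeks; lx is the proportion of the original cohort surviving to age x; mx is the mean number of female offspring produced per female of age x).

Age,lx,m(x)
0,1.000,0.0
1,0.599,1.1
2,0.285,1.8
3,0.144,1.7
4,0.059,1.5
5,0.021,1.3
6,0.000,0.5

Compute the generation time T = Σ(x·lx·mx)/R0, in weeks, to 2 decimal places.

lx·mx: 0, 0.6589, 0.513, 0.2448, 0.0885, 0.0273, 0 → R0 = 1.5325
x·lx·mx: 0, 0.6589, 1.026, 0.7344, 0.354, 0.1365, 0 → Σ = 2.9098
T = 2.9098 / 1.5325 = 1.898728… → 1.90

1.90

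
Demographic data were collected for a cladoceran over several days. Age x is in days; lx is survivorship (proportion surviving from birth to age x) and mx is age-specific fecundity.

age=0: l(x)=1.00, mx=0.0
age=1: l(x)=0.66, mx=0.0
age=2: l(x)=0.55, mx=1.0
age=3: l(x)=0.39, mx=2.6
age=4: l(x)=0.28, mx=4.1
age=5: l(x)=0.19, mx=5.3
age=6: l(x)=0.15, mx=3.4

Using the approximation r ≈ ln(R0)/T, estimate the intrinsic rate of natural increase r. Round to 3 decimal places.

0.362

R0 = Σ lx·mx = 0 + 0 + 0.55 + 1.014 + 1.148 + 1.007 + 0.51 = 4.229
Σ x·lx·mx = 16.829; T = 16.829/4.229 = 3.97943…
r ≈ ln(R0)/T = ln(4.229)/3.97943… = 0.36236… → 0.362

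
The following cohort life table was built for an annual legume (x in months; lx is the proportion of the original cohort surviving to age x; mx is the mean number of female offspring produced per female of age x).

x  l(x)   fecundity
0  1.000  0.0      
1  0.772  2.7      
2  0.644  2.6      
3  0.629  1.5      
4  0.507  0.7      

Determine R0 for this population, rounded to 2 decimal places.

lx·mx by age: 0, 2.0844, 1.6744, 0.9435, 0.3549
R0 = Σ lx·mx = 5.0572 → 5.06

5.06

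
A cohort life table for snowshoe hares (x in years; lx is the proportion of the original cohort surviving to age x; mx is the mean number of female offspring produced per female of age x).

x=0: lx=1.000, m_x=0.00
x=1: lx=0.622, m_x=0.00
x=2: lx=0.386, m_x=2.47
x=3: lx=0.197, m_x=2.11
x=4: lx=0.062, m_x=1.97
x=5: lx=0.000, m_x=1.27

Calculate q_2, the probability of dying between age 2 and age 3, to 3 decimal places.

0.490

q_2 = (l_2 − l_3) / l_2 = (0.386 − 0.197) / 0.386
     = 0.189 / 0.386 = 0.489637… → 0.490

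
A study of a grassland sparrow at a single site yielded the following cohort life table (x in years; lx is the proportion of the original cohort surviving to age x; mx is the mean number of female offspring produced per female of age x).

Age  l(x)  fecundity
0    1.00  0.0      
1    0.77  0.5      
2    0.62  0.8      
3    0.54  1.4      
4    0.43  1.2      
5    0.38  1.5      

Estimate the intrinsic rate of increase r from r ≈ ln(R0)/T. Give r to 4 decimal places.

R0 = Σ lx·mx = 0 + 0.385 + 0.496 + 0.756 + 0.516 + 0.57 = 2.723
Σ x·lx·mx = 8.559; T = 8.559/2.723 = 3.14322…
r ≈ ln(R0)/T = ln(2.723)/3.14322… = 0.318696… → 0.3187

0.3187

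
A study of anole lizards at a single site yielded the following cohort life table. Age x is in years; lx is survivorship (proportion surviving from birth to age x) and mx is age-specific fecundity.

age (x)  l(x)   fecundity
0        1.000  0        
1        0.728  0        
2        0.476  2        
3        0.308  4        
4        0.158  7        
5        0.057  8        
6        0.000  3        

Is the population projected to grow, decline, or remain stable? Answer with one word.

R0 = Σ lx·mx = 0 + 0 + 0.952 + 1.232 + 1.106 + 0.456 + 0 = 3.746
R0 > 1, so the population is growing.

growing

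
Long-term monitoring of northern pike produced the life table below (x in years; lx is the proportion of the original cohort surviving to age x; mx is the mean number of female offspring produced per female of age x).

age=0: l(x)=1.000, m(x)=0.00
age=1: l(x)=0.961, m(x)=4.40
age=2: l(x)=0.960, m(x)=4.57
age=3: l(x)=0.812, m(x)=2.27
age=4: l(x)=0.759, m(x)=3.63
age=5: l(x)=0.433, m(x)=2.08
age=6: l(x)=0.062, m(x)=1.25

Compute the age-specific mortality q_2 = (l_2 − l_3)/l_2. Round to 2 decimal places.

q_2 = (l_2 − l_3) / l_2 = (0.96 − 0.812) / 0.96
     = 0.148 / 0.96 = 0.154167… → 0.15

0.15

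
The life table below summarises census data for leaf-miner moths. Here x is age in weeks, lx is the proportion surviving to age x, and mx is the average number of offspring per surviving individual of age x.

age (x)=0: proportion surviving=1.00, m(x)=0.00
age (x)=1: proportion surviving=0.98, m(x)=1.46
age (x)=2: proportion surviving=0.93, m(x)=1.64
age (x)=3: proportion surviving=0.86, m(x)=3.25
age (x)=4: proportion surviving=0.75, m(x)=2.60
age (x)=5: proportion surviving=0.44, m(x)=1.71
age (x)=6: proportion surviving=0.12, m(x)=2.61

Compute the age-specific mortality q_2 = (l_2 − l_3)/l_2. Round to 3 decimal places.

q_2 = (l_2 − l_3) / l_2 = (0.93 − 0.86) / 0.93
     = 0.07 / 0.93 = 0.075269… → 0.075

0.075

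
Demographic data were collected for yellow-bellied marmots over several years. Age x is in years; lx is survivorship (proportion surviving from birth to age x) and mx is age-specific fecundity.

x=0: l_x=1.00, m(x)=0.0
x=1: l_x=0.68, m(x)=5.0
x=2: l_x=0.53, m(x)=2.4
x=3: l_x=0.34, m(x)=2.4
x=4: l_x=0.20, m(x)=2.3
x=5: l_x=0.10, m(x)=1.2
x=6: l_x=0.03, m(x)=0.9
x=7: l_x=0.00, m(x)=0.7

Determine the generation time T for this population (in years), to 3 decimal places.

lx·mx: 0, 3.4, 1.272, 0.816, 0.46, 0.12, 0.027, 0 → R0 = 6.095
x·lx·mx: 0, 3.4, 2.544, 2.448, 1.84, 0.6, 0.162, 0 → Σ = 10.994
T = 10.994 / 6.095 = 1.803774… → 1.804

1.804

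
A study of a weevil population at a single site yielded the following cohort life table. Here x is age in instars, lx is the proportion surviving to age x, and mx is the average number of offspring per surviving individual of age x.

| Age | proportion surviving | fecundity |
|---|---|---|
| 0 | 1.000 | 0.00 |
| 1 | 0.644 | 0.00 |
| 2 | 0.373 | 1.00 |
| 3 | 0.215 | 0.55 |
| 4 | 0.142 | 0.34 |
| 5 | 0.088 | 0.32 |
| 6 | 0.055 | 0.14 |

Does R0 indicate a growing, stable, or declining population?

R0 = Σ lx·mx = 0 + 0 + 0.373 + 0.11825 + 0.04828 + 0.02816 + 0.0077 = 0.57539
R0 < 1, so the population is declining.

declining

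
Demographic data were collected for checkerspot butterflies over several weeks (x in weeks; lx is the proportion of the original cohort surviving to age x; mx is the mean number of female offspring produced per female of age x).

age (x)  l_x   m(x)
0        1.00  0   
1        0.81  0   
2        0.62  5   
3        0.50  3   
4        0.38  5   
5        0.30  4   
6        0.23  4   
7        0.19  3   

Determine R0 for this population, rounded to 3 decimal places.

9.190

lx·mx by age: 0, 0, 3.1, 1.5, 1.9, 1.2, 0.92, 0.57
R0 = Σ lx·mx = 9.19 → 9.190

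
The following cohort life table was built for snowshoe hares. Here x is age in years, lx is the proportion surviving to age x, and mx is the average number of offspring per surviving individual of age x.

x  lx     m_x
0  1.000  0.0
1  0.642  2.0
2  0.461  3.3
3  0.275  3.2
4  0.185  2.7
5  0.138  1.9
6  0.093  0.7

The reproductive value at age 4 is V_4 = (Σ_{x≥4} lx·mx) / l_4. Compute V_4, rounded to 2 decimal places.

4.47

lx·mx for x ≥ 4: 0.4995, 0.2622, 0.0651 → sum = 0.8268
V_4 = 0.8268 / l_4 = 0.8268 / 0.185 = 4.469189… → 4.47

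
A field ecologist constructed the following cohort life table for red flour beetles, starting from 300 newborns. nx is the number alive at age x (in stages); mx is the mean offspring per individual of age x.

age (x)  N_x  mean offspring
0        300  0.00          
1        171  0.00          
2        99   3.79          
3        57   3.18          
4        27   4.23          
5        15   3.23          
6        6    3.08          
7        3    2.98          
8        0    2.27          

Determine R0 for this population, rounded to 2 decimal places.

lx = nx/n0 = nx/300: 1, 0.57, 0.33, 0.19, 0.09, 0.05, 0.02, 0.01, 0
lx·mx by age: 0, 0, 1.2507, 0.6042, 0.3807, 0.1615, 0.0616, 0.0298, 0
R0 = Σ lx·mx = 2.4885 → 2.49

2.49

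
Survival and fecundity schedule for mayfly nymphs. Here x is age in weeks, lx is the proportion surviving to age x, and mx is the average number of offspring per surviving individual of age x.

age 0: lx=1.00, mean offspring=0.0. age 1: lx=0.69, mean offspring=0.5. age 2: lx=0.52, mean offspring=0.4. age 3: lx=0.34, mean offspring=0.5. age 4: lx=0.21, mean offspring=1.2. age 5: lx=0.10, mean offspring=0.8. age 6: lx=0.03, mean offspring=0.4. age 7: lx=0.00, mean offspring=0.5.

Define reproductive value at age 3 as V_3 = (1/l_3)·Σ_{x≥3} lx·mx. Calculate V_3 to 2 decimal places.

1.51

lx·mx for x ≥ 3: 0.17, 0.252, 0.08, 0.012, 0 → sum = 0.514
V_3 = 0.514 / l_3 = 0.514 / 0.34 = 1.511765… → 1.51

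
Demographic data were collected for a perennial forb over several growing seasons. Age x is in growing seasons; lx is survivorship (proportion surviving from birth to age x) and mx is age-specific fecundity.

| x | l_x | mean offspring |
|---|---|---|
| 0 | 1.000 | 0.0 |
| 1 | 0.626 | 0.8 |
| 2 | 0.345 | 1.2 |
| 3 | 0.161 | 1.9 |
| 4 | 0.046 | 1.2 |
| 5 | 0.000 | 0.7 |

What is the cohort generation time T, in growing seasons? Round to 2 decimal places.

lx·mx: 0, 0.5008, 0.414, 0.3059, 0.0552, 0 → R0 = 1.2759
x·lx·mx: 0, 0.5008, 0.828, 0.9177, 0.2208, 0 → Σ = 2.4673
T = 2.4673 / 1.2759 = 1.933772… → 1.93

1.93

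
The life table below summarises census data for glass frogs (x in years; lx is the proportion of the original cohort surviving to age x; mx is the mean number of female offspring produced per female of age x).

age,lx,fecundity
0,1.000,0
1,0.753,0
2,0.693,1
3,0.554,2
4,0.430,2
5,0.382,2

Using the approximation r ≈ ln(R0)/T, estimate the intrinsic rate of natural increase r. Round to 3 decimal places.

R0 = Σ lx·mx = 0 + 0 + 0.693 + 1.108 + 0.86 + 0.764 = 3.425
Σ x·lx·mx = 11.97; T = 11.97/3.425 = 3.49489…
r ≈ ln(R0)/T = ln(3.425)/3.49489… = 0.35226… → 0.352

0.352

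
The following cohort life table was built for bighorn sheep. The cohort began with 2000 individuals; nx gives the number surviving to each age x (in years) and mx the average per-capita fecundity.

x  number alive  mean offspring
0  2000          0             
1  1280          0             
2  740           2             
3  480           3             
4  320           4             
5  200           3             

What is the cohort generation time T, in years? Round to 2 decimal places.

lx = nx/n0 = nx/2000: 1, 0.64, 0.37, 0.24, 0.16, 0.1
lx·mx: 0, 0, 0.74, 0.72, 0.64, 0.3 → R0 = 2.4
x·lx·mx: 0, 0, 1.48, 2.16, 2.56, 1.5 → Σ = 7.7
T = 7.7 / 2.4 = 3.208333… → 3.21

3.21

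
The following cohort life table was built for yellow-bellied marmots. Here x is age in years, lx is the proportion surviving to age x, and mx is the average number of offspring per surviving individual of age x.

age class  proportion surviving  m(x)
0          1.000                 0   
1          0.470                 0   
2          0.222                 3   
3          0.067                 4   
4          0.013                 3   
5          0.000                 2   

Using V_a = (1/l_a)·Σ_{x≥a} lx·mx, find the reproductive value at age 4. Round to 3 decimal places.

3.000

lx·mx for x ≥ 4: 0.039, 0 → sum = 0.039
V_4 = 0.039 / l_4 = 0.039 / 0.013 = 3 → 3.000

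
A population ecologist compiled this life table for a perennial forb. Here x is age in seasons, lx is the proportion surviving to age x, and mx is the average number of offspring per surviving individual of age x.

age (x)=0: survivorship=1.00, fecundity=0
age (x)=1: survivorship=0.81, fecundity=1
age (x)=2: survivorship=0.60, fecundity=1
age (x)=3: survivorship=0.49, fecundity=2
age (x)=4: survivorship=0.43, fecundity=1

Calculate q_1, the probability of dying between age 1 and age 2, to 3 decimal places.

0.259

q_1 = (l_1 − l_2) / l_1 = (0.81 − 0.6) / 0.81
     = 0.21 / 0.81 = 0.259259… → 0.259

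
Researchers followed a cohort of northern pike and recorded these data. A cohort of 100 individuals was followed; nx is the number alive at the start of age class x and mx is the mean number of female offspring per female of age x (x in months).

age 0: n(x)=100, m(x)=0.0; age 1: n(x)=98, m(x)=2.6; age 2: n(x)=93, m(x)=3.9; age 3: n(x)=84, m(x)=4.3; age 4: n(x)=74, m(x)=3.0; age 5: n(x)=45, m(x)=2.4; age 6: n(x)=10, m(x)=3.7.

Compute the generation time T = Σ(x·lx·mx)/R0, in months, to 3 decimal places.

2.760

lx = nx/n0 = nx/100: 1, 0.98, 0.93, 0.84, 0.74, 0.45, 0.1
lx·mx: 0, 2.548, 3.627, 3.612, 2.22, 1.08, 0.37 → R0 = 13.457
x·lx·mx: 0, 2.548, 7.254, 10.836, 8.88, 5.4, 2.22 → Σ = 37.138
T = 37.138 / 13.457 = 2.759753… → 2.760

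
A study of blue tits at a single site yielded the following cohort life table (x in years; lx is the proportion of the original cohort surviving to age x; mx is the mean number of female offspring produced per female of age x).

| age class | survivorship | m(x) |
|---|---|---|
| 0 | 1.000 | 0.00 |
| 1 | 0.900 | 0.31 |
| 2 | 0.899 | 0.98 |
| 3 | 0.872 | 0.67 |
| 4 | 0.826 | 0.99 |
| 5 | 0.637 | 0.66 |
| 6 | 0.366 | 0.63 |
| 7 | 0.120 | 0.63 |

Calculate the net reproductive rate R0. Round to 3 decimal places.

lx·mx by age: 0, 0.279, 0.88102, 0.58424, 0.81774, 0.42042, 0.23058, 0.0756
R0 = Σ lx·mx = 3.2886 → 3.289

3.289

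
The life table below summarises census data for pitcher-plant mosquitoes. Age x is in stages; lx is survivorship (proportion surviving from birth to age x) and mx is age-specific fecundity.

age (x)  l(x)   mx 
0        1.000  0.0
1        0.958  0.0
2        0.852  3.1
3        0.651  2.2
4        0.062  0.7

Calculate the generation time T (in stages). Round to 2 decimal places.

lx·mx: 0, 0, 2.6412, 1.4322, 0.0434 → R0 = 4.1168
x·lx·mx: 0, 0, 5.2824, 4.2966, 0.1736 → Σ = 9.7526
T = 9.7526 / 4.1168 = 2.368976… → 2.37

2.37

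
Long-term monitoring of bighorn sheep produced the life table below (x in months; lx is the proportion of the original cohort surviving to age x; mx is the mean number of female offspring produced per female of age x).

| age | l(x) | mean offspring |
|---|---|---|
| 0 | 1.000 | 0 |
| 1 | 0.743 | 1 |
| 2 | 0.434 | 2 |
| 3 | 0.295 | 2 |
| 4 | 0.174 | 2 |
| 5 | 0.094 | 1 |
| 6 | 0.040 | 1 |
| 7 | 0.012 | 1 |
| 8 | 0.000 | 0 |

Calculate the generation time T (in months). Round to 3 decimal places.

2.388

lx·mx: 0, 0.743, 0.868, 0.59, 0.348, 0.094, 0.04, 0.012, 0 → R0 = 2.695
x·lx·mx: 0, 0.743, 1.736, 1.77, 1.392, 0.47, 0.24, 0.084, 0 → Σ = 6.435
T = 6.435 / 2.695 = 2.387755… → 2.388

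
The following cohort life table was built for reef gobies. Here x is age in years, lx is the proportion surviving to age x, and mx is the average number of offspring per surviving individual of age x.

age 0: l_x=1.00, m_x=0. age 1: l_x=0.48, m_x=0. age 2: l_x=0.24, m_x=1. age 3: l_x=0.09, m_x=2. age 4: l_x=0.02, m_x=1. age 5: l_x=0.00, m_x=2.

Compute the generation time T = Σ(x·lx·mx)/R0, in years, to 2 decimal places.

lx·mx: 0, 0, 0.24, 0.18, 0.02, 0 → R0 = 0.44
x·lx·mx: 0, 0, 0.48, 0.54, 0.08, 0 → Σ = 1.1
T = 1.1 / 0.44 = 2.5 → 2.50

2.50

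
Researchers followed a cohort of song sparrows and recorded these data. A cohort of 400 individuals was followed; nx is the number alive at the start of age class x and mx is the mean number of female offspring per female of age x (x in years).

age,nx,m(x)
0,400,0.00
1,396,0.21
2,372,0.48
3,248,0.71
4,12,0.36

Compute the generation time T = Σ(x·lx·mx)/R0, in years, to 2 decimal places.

lx = nx/n0 = nx/400: 1, 0.99, 0.93, 0.62, 0.03
lx·mx: 0, 0.2079, 0.4464, 0.4402, 0.0108 → R0 = 1.1053
x·lx·mx: 0, 0.2079, 0.8928, 1.3206, 0.0432 → Σ = 2.4645
T = 2.4645 / 1.1053 = 2.229711… → 2.23

2.23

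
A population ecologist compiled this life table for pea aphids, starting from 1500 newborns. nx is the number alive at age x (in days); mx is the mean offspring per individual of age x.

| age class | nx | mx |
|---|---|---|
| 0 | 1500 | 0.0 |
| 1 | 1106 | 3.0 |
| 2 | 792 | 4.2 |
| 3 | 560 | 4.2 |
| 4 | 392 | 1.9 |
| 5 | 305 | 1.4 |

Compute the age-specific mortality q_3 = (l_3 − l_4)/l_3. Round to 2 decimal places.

0.30

lx = nx/n0 = nx/1500: 1, 0.73733…, 0.528, 0.37333…, 0.26133…, 0.20333…
q_3 = (l_3 − l_4) / l_3 = (0.373333… − 0.261333…) / 0.373333…
     = 0.112… / 0.373333… = 0.3… → 0.30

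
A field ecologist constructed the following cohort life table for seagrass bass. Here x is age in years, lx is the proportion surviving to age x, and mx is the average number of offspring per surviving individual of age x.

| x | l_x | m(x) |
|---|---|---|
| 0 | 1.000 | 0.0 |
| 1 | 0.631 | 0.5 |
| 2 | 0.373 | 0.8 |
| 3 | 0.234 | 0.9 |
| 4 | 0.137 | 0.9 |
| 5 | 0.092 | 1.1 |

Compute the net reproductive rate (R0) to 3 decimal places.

lx·mx by age: 0, 0.3155, 0.2984, 0.2106, 0.1233, 0.1012
R0 = Σ lx·mx = 1.049 → 1.049

1.049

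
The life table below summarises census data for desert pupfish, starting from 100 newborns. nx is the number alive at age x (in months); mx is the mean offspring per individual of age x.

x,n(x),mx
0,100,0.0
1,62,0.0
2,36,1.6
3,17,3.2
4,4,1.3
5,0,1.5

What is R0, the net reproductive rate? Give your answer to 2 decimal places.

lx = nx/n0 = nx/100: 1, 0.62, 0.36, 0.17, 0.04, 0
lx·mx by age: 0, 0, 0.576, 0.544, 0.052, 0
R0 = Σ lx·mx = 1.172 → 1.17

1.17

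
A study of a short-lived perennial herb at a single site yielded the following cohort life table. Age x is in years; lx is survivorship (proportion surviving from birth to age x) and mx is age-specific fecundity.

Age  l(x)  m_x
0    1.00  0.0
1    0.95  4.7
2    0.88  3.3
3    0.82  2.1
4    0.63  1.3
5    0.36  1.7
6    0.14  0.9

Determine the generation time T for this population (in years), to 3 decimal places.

lx·mx: 0, 4.465, 2.904, 1.722, 0.819, 0.612, 0.126 → R0 = 10.648
x·lx·mx: 0, 4.465, 5.808, 5.166, 3.276, 3.06, 0.756 → Σ = 22.531
T = 22.531 / 10.648 = 2.115984… → 2.116

2.116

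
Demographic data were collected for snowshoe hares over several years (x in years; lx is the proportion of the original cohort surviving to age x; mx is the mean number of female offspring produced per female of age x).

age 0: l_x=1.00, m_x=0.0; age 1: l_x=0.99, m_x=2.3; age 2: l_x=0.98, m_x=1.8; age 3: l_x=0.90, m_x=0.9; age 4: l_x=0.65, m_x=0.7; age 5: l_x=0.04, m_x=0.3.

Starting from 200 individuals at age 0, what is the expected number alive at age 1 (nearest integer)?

Expected survivors = N0 · l_1 = 200 × 0.99 = 198 → 198

198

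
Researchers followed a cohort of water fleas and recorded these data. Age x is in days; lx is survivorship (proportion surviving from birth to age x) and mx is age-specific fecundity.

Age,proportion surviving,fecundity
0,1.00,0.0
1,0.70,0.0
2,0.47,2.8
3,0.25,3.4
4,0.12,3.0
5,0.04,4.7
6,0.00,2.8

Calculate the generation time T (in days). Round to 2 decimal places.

lx·mx: 0, 0, 1.316, 0.85, 0.36, 0.188, 0 → R0 = 2.714
x·lx·mx: 0, 0, 2.632, 2.55, 1.44, 0.94, 0 → Σ = 7.562
T = 7.562 / 2.714 = 2.786293… → 2.79

2.79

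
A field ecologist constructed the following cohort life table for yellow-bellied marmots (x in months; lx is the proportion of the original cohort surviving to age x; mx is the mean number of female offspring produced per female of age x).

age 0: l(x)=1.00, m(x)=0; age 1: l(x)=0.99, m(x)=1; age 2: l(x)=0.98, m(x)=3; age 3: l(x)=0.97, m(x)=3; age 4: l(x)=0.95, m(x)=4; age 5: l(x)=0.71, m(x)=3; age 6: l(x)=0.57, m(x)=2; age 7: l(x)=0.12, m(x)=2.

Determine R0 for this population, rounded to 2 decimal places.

14.15

lx·mx by age: 0, 0.99, 2.94, 2.91, 3.8, 2.13, 1.14, 0.24
R0 = Σ lx·mx = 14.15 → 14.15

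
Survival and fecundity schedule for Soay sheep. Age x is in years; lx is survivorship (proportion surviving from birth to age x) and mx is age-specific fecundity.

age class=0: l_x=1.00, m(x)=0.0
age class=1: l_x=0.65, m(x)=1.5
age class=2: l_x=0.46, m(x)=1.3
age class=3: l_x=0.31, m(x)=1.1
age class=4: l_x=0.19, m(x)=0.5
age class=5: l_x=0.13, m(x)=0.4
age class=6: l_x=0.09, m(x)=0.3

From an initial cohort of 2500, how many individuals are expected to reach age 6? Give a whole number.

225

Expected survivors = N0 · l_6 = 2500 × 0.09 = 225 → 225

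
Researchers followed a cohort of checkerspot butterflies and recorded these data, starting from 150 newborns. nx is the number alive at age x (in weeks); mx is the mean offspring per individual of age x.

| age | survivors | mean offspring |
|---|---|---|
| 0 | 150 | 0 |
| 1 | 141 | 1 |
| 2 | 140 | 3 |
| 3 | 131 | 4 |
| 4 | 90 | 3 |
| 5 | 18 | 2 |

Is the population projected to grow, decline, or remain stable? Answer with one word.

growing

lx = nx/n0 = nx/150: 1, 0.94, 0.93333…, 0.87333…, 0.6, 0.12
R0 = Σ lx·mx = 0 + 0.94 + 2.8… + 3.493333… + 1.8 + 0.24 = 9.273333…
R0 > 1, so the population is growing.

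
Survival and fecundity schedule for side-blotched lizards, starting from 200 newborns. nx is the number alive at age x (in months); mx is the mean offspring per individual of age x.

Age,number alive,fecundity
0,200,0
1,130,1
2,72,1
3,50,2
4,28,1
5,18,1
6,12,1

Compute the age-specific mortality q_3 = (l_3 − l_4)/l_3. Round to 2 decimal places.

0.44

lx = nx/n0 = nx/200: 1, 0.65, 0.36, 0.25, 0.14, 0.09, 0.06
q_3 = (l_3 − l_4) / l_3 = (0.25 − 0.14) / 0.25
     = 0.11 / 0.25 = 0.44 → 0.44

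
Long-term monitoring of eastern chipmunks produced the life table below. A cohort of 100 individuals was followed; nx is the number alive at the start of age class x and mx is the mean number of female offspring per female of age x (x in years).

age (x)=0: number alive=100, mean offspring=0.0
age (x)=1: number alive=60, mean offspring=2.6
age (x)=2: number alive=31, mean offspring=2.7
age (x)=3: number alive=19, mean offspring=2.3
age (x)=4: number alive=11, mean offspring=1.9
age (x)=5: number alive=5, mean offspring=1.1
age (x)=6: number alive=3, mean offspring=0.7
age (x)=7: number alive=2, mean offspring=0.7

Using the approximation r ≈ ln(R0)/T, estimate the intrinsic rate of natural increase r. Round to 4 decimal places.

lx = nx/n0 = nx/100: 1, 0.6, 0.31, 0.19, 0.11, 0.05, 0.03, 0.02
R0 = Σ lx·mx = 0 + 1.56 + 0.837 + 0.437 + 0.209 + 0.055 + 0.021 + 0.014 = 3.133
Σ x·lx·mx = 5.88; T = 5.88/3.133 = 1.8768…
r ≈ ln(R0)/T = ln(3.133)/1.8768… = 0.608479… → 0.6085

0.6085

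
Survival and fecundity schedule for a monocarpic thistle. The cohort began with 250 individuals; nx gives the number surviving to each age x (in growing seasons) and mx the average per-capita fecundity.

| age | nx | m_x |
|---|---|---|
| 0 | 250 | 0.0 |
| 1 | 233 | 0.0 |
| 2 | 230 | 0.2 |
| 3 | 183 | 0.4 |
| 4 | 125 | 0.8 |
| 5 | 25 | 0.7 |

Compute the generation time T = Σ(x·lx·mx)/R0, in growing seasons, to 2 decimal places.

lx = nx/n0 = nx/250: 1, 0.932, 0.92, 0.732, 0.5, 0.1
lx·mx: 0, 0, 0.184, 0.2928, 0.4, 0.07 → R0 = 0.9468
x·lx·mx: 0, 0, 0.368, 0.8784, 1.6, 0.35 → Σ = 3.1964
T = 3.1964 / 0.9468 = 3.376003… → 3.38

3.38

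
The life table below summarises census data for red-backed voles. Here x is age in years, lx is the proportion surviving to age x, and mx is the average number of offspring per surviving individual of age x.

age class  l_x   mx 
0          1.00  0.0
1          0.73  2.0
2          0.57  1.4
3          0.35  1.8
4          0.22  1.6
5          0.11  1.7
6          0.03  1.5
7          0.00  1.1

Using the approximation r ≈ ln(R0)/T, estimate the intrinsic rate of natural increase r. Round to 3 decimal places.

0.572

R0 = Σ lx·mx = 0 + 1.46 + 0.798 + 0.63 + 0.352 + 0.187 + 0.045 + 0 = 3.472
Σ x·lx·mx = 7.559; T = 7.559/3.472 = 2.17713…
r ≈ ln(R0)/T = ln(3.472)/2.17713… = 0.57173… → 0.572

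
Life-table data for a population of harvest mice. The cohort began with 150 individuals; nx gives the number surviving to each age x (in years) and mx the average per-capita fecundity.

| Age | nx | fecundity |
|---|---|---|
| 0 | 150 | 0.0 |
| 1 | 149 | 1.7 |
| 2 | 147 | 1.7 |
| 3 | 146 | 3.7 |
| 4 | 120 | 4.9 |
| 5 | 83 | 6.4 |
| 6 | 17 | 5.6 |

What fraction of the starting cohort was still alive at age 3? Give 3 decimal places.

0.973

l_3 = n_3/n_0 = 146/150 = 0.973333… → 0.973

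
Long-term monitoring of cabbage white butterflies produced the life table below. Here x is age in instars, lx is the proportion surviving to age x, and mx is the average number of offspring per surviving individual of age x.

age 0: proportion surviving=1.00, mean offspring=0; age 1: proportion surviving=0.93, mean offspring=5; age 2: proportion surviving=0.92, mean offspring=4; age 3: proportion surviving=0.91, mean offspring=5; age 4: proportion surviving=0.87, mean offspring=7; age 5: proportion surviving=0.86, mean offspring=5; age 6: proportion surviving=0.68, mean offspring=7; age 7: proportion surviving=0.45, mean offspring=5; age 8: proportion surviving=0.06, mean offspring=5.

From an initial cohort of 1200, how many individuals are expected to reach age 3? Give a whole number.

1092

Expected survivors = N0 · l_3 = 1200 × 0.91 = 1092 → 1092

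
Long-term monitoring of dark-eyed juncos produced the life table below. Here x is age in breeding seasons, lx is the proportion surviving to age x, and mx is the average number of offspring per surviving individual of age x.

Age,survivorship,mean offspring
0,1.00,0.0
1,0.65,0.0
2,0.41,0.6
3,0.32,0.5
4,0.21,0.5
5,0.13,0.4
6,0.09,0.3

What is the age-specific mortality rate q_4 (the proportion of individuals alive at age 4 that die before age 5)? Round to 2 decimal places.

q_4 = (l_4 − l_5) / l_4 = (0.21 − 0.13) / 0.21
     = 0.08 / 0.21 = 0.380952… → 0.38

0.38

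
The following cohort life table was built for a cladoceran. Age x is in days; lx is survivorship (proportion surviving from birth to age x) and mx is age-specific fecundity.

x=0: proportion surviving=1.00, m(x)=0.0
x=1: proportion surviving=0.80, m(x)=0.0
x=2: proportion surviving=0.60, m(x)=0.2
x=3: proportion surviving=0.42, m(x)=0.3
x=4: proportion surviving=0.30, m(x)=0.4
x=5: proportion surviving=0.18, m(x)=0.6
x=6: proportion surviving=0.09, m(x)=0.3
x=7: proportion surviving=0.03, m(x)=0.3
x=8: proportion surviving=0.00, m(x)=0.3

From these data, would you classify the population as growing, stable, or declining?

declining

R0 = Σ lx·mx = 0 + 0 + 0.12 + 0.126 + 0.12 + 0.108 + 0.027 + 0.009 + 0 = 0.51
R0 < 1, so the population is declining.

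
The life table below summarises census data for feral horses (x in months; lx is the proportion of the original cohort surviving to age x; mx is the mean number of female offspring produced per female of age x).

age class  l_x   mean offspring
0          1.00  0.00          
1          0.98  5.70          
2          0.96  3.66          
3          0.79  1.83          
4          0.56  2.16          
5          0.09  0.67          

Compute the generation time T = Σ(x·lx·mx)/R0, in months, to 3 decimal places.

lx·mx: 0, 5.586, 3.5136, 1.4457, 1.2096, 0.0603 → R0 = 11.8152
x·lx·mx: 0, 5.586, 7.0272, 4.3371, 4.8384, 0.3015 → Σ = 22.0902
T = 22.0902 / 11.8152 = 1.869642… → 1.870

1.870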